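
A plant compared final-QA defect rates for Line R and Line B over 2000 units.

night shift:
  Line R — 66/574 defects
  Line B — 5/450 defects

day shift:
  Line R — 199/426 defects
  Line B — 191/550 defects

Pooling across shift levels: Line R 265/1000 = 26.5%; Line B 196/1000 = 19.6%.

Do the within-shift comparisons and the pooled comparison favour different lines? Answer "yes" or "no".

no

Within each shift level (night shift 11.5% vs 1.1%; day shift 46.7% vs 34.7%), Line B has the lower rate every time. Pooled: 26.5% vs 19.6% — Line B has the lower rate overall. They agree.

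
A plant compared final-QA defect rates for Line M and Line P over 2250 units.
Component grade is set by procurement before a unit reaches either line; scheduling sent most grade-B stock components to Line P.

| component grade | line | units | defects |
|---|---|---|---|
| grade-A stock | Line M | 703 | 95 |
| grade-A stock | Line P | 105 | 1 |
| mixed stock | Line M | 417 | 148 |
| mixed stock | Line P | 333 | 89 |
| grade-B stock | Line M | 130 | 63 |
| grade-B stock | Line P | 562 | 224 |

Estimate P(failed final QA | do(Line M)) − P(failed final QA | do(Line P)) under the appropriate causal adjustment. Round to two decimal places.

+0.10

Since component grade is a pre-existing factor (not a product of the line) and it affects the outcome on its own, it is a confounder. The stratified rates, not the pooled rate, identify the causal effect.
Adjusting over the population distribution of component grade: 0.359·(0.135−0.010) + 0.333·(0.355−0.267) + 0.308·(0.485−0.399) = +0.101.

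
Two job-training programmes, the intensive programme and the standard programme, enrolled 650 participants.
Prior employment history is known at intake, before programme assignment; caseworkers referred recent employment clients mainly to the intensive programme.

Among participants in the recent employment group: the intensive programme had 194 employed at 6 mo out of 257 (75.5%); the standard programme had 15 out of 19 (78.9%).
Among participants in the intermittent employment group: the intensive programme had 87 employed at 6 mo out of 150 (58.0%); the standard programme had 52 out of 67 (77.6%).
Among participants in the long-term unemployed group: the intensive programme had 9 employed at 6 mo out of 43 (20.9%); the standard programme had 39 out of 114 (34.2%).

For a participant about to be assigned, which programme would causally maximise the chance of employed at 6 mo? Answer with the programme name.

the standard programme

Within every prior employment history level the standard programme has the higher rate, yet pooled the intensive programme does — Simpson's reversal.
Since prior employment history is a pre-existing factor (not a product of the programme) and it affects the outcome on its own, it is a confounder. The stratified rates, not the pooled rate, identify the causal effect.
Within each level — recent employment: 75.5% vs 78.9%; intermittent employment: 58.0% vs 77.6%; long-term unemployed: 20.9% vs 34.2% — the standard programme is higher every time.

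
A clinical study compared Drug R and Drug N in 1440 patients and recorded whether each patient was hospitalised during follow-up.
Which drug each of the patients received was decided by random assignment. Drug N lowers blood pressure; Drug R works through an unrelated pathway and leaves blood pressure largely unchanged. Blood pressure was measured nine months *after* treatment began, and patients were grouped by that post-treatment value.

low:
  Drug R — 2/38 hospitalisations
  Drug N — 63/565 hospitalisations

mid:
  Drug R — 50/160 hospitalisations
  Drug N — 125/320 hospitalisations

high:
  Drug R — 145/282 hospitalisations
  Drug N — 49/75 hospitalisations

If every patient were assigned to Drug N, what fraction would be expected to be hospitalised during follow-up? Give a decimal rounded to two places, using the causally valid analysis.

0.25

Drug R is lower inside every blood pressure stratum but Drug N is lower in aggregate. Whether to stratify depends on how blood pressure relates to the drug.
Stratifying would compare drugs among patients the drugs themselves sorted into blood pressure groups — a form of selection on an intermediate. The unconditioned pooled rates give the total causal effect.
So P(outcome | do(Drug N)) is just the pooled rate for Drug N: 237/960 = 0.247.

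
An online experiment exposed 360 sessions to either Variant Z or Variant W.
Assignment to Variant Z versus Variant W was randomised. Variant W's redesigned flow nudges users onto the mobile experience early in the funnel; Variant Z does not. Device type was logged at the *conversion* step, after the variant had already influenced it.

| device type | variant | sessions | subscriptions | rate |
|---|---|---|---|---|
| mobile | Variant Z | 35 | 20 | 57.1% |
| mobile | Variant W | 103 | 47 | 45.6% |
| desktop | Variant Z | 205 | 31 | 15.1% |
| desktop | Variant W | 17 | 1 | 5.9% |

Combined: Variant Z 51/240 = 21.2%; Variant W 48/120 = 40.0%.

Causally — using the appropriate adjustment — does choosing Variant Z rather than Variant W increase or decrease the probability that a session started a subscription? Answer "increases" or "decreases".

decreases

The stratified and pooled comparisons disagree (Variant Z wins within each device type; Variant W wins overall), so the answer turns on the causal role of device type.
Stratifying would compare variants among sessions the variants themselves sorted into device type groups — a form of selection on an intermediate. The unconditioned pooled rates give the total causal effect.
Pooled: Variant Z 21.2% vs Variant W 40.0%; Variant W is higher overall.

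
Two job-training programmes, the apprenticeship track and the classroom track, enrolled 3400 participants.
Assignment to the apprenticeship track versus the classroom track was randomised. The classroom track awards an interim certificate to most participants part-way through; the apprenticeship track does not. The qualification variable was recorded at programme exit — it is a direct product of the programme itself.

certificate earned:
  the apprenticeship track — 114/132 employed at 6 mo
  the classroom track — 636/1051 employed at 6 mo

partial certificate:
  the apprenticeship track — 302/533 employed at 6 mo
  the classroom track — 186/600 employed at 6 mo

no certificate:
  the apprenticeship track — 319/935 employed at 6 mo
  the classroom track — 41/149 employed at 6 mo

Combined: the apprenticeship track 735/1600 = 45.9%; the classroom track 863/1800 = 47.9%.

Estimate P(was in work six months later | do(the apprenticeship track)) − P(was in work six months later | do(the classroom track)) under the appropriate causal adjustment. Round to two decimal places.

the apprenticeship track is higher inside every qualification attained during the programme stratum but the classroom track is higher in aggregate. Whether to stratify depends on how qualification attained during the programme relates to the programme.
Qualification attained during the programme here is a post-treatment variable shaped by the programme; conditioning on it would introduce bias rather than remove it. The overall comparison is the causal one.
The causal difference is the pooled difference: 0.459 − 0.479 = -0.020.

-0.02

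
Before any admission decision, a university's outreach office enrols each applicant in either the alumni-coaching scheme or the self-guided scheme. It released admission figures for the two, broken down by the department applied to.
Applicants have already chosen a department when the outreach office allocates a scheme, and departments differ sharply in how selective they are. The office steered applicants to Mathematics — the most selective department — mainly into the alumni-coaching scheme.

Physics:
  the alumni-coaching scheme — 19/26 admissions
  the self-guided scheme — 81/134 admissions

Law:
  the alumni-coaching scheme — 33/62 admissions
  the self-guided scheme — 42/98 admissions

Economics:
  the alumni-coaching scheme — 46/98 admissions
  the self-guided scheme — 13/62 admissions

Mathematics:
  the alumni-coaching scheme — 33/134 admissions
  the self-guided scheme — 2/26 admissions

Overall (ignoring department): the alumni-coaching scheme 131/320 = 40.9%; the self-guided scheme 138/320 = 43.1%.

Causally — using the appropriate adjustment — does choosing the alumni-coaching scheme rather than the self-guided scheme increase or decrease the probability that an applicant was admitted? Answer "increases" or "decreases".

increases

Nothing the outreach scheme does changes department; the imbalance is an allocation artefact. With department also predicting the outcome, the pooled figure is confounded, and the within-stratum comparison is the causal one.
Within each level — Physics: 73.1% vs 60.4%; Law: 53.2% vs 42.9%; Economics: 46.9% vs 21.0%; Mathematics: 24.6% vs 7.7% — the alumni-coaching scheme is higher every time.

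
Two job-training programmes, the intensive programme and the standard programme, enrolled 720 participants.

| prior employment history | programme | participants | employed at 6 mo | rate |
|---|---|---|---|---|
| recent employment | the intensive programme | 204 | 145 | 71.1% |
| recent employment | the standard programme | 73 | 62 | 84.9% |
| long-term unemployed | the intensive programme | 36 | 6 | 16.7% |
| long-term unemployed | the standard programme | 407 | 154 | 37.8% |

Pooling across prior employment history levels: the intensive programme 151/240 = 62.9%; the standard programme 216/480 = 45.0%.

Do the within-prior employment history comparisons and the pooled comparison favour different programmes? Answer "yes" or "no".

Within each prior employment history level (recent employment 71.1% vs 84.9%; long-term unemployed 16.7% vs 37.8%), the standard programme has the higher rate every time. Pooled: 62.9% vs 45.0% — the intensive programme has the higher rate overall. The two comparisons disagree.

yes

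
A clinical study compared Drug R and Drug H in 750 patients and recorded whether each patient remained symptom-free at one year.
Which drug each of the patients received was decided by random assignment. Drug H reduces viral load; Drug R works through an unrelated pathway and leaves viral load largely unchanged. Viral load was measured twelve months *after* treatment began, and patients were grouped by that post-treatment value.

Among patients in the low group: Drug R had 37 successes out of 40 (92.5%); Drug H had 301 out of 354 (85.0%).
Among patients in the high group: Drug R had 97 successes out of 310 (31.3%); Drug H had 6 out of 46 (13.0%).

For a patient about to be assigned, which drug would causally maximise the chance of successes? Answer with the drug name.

Stratifying would compare drugs among patients the drugs themselves sorted into viral load groups — a form of selection on an intermediate. The unconditioned pooled rates give the total causal effect.
Pooled: Drug R 38.3% vs Drug H 76.8%; Drug H is higher overall.

Drug H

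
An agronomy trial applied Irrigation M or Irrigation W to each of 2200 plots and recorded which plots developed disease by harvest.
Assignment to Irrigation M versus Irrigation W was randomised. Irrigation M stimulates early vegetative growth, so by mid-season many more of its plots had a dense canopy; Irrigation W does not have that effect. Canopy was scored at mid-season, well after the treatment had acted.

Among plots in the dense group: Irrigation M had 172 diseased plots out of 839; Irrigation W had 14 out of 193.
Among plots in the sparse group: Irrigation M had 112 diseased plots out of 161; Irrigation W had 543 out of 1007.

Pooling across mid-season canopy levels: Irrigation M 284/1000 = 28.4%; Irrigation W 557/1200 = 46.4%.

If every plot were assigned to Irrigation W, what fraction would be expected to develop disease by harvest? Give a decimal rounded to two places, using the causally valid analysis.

0.46

The distribution of mid-season canopy is itself part of what the irrigation does — it is an intermediate outcome. Holding it fixed would remove that part of the effect; the total effect is the pooled difference.
So P(outcome | do(Irrigation W)) is just the pooled rate for Irrigation W: 557/1200 = 0.464.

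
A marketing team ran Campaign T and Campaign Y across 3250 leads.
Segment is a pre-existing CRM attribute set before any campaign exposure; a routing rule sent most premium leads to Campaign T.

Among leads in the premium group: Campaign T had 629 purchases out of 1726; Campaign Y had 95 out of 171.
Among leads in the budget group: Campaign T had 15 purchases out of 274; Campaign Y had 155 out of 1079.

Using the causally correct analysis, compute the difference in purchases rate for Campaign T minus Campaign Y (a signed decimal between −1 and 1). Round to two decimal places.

Customer segment satisfies the back-door criterion: it is not a descendant of the campaign, and it blocks the spurious path from campaign to outcome. Adjusting for it (i.e., using the within-customer segment rates) gives the causal effect.
Adjusting over the population distribution of customer segment: 0.584·(0.364−0.556) + 0.416·(0.055−0.144) = -0.149.

-0.15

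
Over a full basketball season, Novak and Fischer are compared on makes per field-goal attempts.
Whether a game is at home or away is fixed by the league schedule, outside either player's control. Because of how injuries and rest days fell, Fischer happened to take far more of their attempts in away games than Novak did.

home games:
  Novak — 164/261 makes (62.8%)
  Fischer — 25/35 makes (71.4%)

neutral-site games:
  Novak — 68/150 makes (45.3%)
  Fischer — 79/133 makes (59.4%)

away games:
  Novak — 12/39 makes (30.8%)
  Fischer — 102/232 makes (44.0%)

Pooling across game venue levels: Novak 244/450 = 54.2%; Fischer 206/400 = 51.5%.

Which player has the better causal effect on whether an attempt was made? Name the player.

Fischer is higher inside every game venue stratum but Novak is higher in aggregate. Whether to stratify depends on how game venue relates to the player.
Here game venue is a common cause — it drives both which player a case falls under and the outcome. The crude comparison mixes populations; the stratum-specific rates are the causally relevant ones.
Within each level — home games: 62.8% vs 71.4%; neutral-site games: 45.3% vs 59.4%; away games: 30.8% vs 44.0% — Fischer is higher every time.

Fischer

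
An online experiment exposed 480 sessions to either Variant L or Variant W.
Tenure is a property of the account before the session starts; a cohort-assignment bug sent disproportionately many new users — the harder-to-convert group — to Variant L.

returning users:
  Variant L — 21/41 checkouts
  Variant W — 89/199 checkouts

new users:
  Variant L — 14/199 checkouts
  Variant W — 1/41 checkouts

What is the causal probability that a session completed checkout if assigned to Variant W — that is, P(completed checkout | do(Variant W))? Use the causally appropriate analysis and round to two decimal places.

0.24

User tenure is set before the variant has any effect — it is not caused by the variant — and it independently drives the outcome. That makes it a confounder, so the causal comparison is within user tenure levels.
Standardising Variant W to the population user tenure mix: 0.500·89/199 + 0.500·1/41 = 0.236.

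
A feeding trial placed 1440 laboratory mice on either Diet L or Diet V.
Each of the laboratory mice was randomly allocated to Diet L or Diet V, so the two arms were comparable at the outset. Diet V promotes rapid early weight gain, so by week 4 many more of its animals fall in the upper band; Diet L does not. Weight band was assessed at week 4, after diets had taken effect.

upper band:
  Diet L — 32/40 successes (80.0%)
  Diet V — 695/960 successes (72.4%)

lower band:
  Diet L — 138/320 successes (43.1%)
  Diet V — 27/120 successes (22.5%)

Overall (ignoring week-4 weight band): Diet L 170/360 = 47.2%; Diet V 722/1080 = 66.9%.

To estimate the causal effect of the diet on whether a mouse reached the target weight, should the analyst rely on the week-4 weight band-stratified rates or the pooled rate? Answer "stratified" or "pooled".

pooled

Week-4 weight band lies on the pathway diet → week-4 weight band → outcome, so adjusting for it blocks the indirect effect. For the total causal effect of diet, use the unadjusted pooled rates.
Pooled: Diet L 47.2% vs Diet V 66.9%; Diet V is higher overall.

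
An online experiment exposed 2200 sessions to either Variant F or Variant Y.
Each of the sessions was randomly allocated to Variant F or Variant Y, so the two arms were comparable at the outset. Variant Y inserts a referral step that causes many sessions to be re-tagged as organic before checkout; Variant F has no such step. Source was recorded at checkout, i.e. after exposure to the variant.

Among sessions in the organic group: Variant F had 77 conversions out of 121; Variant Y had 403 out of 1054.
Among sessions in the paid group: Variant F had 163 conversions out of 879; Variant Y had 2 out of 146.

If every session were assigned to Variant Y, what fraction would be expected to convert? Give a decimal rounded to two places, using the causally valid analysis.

The traffic source-specific comparison favours Variant F throughout, but the pooled figures favour Variant Y. The question is whether to condition on traffic source.
Because the variant influences traffic source, traffic source is a post-treatment mediator, not a confounder. Stratifying on it would bias the estimate; the causal effect is the crude pooled difference.
So P(outcome | do(Variant Y)) is just the pooled rate for Variant Y: 405/1200 = 0.338.

0.34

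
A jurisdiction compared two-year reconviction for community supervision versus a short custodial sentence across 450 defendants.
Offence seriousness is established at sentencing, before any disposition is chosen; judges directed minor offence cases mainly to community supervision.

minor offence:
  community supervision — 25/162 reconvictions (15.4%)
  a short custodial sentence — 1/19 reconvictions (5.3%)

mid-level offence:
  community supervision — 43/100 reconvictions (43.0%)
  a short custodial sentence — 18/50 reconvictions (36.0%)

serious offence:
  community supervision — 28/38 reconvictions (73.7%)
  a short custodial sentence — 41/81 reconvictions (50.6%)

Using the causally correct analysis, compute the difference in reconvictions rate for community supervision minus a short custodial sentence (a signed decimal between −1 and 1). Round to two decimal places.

Within every offence seriousness level a short custodial sentence has the lower rate, yet pooled community supervision does — Simpson's reversal.
Here offence seriousness is a common cause — it drives both which disposition a case falls under and the outcome. The crude comparison mixes populations; the stratum-specific rates are the causally relevant ones.
Adjusting over the population distribution of offence seriousness: 0.402·(0.154−0.053) + 0.333·(0.430−0.360) + 0.264·(0.737−0.506) = +0.125.

+0.13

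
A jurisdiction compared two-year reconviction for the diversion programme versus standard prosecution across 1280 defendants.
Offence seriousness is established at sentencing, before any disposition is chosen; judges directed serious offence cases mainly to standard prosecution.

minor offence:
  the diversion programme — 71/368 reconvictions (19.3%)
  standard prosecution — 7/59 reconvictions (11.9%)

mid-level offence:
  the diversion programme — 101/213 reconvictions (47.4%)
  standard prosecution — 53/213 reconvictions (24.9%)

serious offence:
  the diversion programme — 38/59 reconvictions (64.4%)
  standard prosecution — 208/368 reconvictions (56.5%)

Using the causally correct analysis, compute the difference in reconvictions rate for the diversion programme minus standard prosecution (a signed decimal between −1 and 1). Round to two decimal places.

+0.13

Offence seriousness satisfies the back-door criterion: it is not a descendant of the disposition, and it blocks the spurious path from disposition to outcome. Adjusting for it (i.e., using the within-offence seriousness rates) gives the causal effect.
Adjusting over the population distribution of offence seriousness: 0.334·(0.193−0.119) + 0.333·(0.474−0.249) + 0.334·(0.644−0.565) = +0.126.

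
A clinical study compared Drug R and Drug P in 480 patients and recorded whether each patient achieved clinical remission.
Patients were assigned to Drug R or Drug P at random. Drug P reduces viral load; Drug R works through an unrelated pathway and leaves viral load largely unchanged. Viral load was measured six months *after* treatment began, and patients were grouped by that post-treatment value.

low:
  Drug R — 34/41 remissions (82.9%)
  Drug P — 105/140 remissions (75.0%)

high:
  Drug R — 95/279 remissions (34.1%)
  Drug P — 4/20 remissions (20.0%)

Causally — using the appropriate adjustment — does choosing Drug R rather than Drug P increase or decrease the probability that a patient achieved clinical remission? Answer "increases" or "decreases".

Viral load is recorded after the drug and is itself shifted by it — it sits on the causal path from drug to outcome. Conditioning on a mediator would strip out part of the effect we want; the pooled comparison gives the total causal effect.
Pooled: Drug R 40.3% vs Drug P 68.1%; Drug P is higher overall.

decreases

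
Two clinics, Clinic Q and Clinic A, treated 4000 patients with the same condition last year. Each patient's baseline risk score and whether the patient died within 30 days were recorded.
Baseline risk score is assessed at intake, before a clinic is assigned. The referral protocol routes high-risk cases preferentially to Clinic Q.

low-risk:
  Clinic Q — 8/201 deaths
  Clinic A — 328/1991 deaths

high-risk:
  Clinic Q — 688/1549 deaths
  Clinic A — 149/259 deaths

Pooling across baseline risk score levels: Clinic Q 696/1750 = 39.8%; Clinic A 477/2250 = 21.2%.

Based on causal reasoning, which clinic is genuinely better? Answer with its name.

Here baseline risk score is a common cause — it drives both which clinic a case falls under and the outcome. The crude comparison mixes populations; the stratum-specific rates are the causally relevant ones.
Within each level — low-risk: 4.0% vs 16.5%; high-risk: 44.4% vs 57.5% — Clinic Q is lower every time.

Clinic Q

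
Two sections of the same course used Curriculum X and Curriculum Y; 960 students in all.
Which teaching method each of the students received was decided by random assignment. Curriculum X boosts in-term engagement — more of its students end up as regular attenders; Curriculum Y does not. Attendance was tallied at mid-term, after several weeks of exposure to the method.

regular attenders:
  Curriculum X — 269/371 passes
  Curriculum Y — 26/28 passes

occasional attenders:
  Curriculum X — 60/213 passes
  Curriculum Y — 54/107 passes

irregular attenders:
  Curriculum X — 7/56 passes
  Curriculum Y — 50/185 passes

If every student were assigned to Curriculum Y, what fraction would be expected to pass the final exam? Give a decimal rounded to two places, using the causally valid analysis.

0.41

The distribution of mid-term attendance is itself part of what the teaching method does — it is an intermediate outcome. Holding it fixed would remove that part of the effect; the total effect is the pooled difference.
So P(outcome | do(Curriculum Y)) is just the pooled rate for Curriculum Y: 130/320 = 0.406.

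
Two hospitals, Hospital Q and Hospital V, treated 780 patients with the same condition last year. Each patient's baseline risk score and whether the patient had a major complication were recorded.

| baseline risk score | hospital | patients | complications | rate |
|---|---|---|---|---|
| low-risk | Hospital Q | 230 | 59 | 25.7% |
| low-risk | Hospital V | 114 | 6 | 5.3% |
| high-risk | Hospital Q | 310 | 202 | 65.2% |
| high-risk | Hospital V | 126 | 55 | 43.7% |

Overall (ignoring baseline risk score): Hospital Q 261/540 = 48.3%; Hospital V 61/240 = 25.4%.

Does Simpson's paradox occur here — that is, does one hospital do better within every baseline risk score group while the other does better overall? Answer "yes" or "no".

Within each baseline risk score level (low-risk 25.7% vs 5.3%; high-risk 65.2% vs 43.7%), Hospital V has the lower rate every time. Pooled: 48.3% vs 25.4% — Hospital V has the lower rate overall. They agree.

no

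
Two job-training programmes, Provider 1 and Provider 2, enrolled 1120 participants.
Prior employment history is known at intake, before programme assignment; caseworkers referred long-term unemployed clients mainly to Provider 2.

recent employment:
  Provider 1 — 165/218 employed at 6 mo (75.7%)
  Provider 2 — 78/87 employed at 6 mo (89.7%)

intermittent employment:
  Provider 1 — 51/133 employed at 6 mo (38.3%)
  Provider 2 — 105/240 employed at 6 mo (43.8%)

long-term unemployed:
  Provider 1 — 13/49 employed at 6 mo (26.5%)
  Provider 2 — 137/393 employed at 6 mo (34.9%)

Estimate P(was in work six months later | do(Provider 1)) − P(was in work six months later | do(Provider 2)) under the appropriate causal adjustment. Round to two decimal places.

Provider 2 is higher inside every prior employment history stratum but Provider 1 is higher in aggregate. Whether to stratify depends on how prior employment history relates to the programme.
Since prior employment history is a pre-existing factor (not a product of the programme) and it affects the outcome on its own, it is a confounder. The stratified rates, not the pooled rate, identify the causal effect.
Adjusting over the population distribution of prior employment history: 0.272·(0.757−0.897) + 0.333·(0.383−0.438) + 0.395·(0.265−0.349) = -0.089.

-0.09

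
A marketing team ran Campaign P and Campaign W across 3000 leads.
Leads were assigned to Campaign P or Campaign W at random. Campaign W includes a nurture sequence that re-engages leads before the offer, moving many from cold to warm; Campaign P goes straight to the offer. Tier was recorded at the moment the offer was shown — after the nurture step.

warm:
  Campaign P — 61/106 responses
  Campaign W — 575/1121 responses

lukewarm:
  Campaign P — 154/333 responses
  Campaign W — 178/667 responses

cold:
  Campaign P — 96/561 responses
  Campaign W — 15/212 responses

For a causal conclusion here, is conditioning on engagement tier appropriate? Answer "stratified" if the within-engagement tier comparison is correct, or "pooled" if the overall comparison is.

pooled

The stratified and pooled comparisons disagree (Campaign P wins within each engagement tier; Campaign W wins overall), so the answer turns on the causal role of engagement tier.
Engagement tier here is a post-treatment variable shaped by the campaign; conditioning on it would introduce bias rather than remove it. The overall comparison is the causal one.
Pooled: Campaign P 31.1% vs Campaign W 38.4%; Campaign W is higher overall.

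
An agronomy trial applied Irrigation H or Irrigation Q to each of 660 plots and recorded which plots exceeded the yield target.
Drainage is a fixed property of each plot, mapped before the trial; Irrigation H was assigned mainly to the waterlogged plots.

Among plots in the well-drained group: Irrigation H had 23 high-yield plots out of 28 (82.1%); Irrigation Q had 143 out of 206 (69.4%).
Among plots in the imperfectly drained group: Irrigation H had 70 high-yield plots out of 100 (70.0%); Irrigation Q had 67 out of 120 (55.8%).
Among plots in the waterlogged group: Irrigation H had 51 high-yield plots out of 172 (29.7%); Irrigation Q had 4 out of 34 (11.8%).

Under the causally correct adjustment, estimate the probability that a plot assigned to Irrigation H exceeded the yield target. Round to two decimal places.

The stratified and pooled comparisons disagree (Irrigation H wins within each field drainage; Irrigation Q wins overall), so the answer turns on the causal role of field drainage.
Nothing the irrigation does changes field drainage; the imbalance is an allocation artefact. With field drainage also predicting the outcome, the pooled figure is confounded, and the within-stratum comparison is the causal one.
Standardising Irrigation H to the population field drainage mix: 0.355·23/28 + 0.333·70/100 + 0.312·51/172 = 0.617.

0.62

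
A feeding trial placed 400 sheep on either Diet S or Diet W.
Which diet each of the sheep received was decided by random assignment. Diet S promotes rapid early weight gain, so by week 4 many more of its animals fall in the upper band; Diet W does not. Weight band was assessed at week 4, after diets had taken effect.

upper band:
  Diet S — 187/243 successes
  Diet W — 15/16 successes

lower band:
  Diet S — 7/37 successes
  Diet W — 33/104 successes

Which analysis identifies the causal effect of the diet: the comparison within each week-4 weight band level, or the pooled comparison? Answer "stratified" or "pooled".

Diet W is higher inside every week-4 weight band stratum but Diet S is higher in aggregate. Whether to stratify depends on how week-4 weight band relates to the diet.
Because the diet influences week-4 weight band, week-4 weight band is a post-treatment mediator, not a confounder. Stratifying on it would bias the estimate; the causal effect is the crude pooled difference.
Pooled: Diet S 69.3% vs Diet W 40.0%; Diet S is higher overall.

pooled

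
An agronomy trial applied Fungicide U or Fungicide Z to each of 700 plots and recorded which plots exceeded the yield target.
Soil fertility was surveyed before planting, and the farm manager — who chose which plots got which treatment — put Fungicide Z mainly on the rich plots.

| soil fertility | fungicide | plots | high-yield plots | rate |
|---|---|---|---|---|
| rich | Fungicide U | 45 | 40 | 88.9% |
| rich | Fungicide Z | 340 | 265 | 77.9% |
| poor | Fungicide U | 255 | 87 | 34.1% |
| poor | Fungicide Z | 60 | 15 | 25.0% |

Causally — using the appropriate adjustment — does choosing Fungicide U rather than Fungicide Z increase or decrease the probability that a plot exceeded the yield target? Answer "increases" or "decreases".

increases

Since soil fertility is a pre-existing factor (not a product of the fungicide) and it affects the outcome on its own, it is a confounder. The stratified rates, not the pooled rate, identify the causal effect.
Within each level — rich: 88.9% vs 77.9%; poor: 34.1% vs 25.0% — Fungicide U is higher every time.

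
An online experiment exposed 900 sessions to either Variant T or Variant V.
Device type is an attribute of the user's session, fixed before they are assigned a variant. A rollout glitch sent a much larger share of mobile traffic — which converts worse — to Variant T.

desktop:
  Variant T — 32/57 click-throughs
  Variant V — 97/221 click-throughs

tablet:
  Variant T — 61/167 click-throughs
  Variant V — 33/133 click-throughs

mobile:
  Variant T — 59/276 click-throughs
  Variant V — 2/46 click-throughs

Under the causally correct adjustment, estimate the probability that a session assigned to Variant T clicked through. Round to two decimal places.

0.37

Within every device type level Variant T has the higher rate, yet pooled Variant V does — Simpson's reversal.
Nothing the variant does changes device type; the imbalance is an allocation artefact. With device type also predicting the outcome, the pooled figure is confounded, and the within-stratum comparison is the causal one.
Standardising Variant T to the population device type mix: 0.309·32/57 + 0.333·61/167 + 0.358·59/276 = 0.372.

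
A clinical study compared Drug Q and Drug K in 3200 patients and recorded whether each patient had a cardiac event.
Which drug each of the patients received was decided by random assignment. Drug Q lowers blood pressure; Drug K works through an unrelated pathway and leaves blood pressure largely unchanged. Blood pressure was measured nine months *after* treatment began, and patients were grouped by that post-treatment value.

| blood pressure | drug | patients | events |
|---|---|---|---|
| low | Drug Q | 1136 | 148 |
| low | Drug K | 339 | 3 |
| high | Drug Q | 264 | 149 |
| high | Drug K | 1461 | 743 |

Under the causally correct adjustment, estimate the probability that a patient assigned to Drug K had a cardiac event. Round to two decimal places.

Blood pressure here is a post-treatment variable shaped by the drug; conditioning on it would introduce bias rather than remove it. The overall comparison is the causal one.
So P(outcome | do(Drug K)) is just the pooled rate for Drug K: 746/1800 = 0.414.

0.41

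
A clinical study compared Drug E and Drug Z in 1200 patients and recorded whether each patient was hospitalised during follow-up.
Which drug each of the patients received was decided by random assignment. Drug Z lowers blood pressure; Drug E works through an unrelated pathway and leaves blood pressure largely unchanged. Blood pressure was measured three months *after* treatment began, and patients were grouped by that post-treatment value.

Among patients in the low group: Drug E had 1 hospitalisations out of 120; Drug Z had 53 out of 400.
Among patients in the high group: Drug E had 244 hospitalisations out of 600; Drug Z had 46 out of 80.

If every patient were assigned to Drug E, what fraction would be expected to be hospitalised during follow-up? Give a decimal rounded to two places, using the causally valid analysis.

The distribution of blood pressure is itself part of what the drug does — it is an intermediate outcome. Holding it fixed would remove that part of the effect; the total effect is the pooled difference.
So P(outcome | do(Drug E)) is just the pooled rate for Drug E: 245/720 = 0.340.

0.34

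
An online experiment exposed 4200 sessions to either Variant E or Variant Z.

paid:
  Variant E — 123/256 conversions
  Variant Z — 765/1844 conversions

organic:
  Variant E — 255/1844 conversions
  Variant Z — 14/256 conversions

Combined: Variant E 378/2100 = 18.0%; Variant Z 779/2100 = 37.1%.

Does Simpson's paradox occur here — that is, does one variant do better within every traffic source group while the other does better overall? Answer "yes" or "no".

Within each traffic source level (paid 48.0% vs 41.5%; organic 13.8% vs 5.5%), Variant E has the higher rate every time. Pooled: 18.0% vs 37.1% — Variant Z has the higher rate overall. The two comparisons disagree.

yes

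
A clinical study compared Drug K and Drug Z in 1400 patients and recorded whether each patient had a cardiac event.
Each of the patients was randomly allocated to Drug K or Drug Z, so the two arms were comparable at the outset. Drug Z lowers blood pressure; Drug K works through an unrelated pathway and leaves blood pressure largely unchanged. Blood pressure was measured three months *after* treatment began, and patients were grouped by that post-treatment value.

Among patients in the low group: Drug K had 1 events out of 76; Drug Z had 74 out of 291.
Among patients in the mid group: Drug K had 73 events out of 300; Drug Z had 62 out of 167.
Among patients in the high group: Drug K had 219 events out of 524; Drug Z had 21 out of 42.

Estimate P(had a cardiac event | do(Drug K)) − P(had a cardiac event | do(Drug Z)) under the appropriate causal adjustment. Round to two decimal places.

The distribution of blood pressure is itself part of what the drug does — it is an intermediate outcome. Holding it fixed would remove that part of the effect; the total effect is the pooled difference.
The causal difference is the pooled difference: 0.326 − 0.314 = +0.012.

+0.01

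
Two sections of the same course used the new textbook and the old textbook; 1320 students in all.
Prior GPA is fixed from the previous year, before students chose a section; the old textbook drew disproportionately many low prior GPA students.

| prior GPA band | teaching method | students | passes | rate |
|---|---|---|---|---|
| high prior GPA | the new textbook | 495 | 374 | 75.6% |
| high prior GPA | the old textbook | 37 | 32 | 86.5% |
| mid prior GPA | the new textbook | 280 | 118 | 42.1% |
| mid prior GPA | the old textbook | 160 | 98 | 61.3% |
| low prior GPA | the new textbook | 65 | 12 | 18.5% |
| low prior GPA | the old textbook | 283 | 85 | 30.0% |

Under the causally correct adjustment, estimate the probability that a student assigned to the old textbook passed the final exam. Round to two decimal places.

the old textbook is higher inside every prior GPA band stratum but the new textbook is higher in aggregate. Whether to stratify depends on how prior GPA band relates to the teaching method.
Here prior GPA band is a common cause — it drives both which teaching method a case falls under and the outcome. The crude comparison mixes populations; the stratum-specific rates are the causally relevant ones.
Standardising the old textbook to the population prior GPA band mix: 0.403·32/37 + 0.333·98/160 + 0.264·85/283 = 0.632.

0.63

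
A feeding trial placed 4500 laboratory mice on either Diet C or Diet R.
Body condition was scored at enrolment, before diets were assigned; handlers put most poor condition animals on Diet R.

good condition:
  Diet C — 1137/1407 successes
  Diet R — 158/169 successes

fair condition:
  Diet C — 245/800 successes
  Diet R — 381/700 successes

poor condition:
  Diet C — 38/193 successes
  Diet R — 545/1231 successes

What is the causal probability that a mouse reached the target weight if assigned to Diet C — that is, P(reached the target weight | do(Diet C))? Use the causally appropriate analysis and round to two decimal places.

The starting body condition-specific comparison favours Diet R throughout, but the pooled figures favour Diet C. The question is whether to condition on starting body condition.
Starting body condition satisfies the back-door criterion: it is not a descendant of the diet, and it blocks the spurious path from diet to outcome. Adjusting for it (i.e., using the within-starting body condition rates) gives the causal effect.
Standardising Diet C to the population starting body condition mix: 0.350·1137/1407 + 0.333·245/800 + 0.316·38/193 = 0.447.

0.45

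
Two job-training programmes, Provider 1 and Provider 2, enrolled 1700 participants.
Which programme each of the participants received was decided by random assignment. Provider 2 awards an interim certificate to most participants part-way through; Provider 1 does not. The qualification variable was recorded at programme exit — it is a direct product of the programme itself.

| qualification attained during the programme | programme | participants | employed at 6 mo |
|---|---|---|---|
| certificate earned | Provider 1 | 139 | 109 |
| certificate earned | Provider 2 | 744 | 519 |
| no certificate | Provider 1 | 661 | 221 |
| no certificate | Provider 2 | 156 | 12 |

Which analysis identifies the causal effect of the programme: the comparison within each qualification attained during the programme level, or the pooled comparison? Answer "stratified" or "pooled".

The qualification attained during the programme-specific comparison favours Provider 1 throughout, but the pooled figures favour Provider 2. The question is whether to condition on qualification attained during the programme.
Qualification attained during the programme here is a post-treatment variable shaped by the programme; conditioning on it would introduce bias rather than remove it. The overall comparison is the causal one.
Pooled: Provider 1 41.2% vs Provider 2 59.0%; Provider 2 is higher overall.

pooled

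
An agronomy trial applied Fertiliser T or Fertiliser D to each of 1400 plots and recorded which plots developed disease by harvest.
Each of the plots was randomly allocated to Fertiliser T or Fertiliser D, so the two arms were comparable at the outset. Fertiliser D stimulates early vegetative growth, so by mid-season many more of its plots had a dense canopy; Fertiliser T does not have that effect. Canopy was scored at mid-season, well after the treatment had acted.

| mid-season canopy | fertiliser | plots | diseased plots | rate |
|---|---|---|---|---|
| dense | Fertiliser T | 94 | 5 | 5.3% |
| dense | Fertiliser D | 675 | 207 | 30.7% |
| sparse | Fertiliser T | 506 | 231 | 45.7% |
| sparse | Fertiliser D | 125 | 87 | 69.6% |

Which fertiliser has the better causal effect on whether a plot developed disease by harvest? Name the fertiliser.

Fertiliser T is lower inside every mid-season canopy stratum but Fertiliser D is lower in aggregate. Whether to stratify depends on how mid-season canopy relates to the fertiliser.
Mid-season canopy is recorded after the fertiliser and is itself shifted by it — it sits on the causal path from fertiliser to outcome. Conditioning on a mediator would strip out part of the effect we want; the pooled comparison gives the total causal effect.
Pooled: Fertiliser T 39.3% vs Fertiliser D 36.8%; Fertiliser D is lower overall.

Fertiliser D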